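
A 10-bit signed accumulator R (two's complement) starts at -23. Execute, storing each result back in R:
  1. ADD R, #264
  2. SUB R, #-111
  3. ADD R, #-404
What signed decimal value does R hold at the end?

Start: R = -23 = 1111101001.
R = -23 + 264 = 241 = 0011110001
R = 241 − (-111) = 352 = 0101100000
R = 352 + (-404) = -52 = 1111001100

-52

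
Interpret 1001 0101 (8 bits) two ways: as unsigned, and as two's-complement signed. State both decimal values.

unsigned = 149, signed = -107

Unsigned: 10010101 = 149.
Signed: MSB=1 → 149 − 256 = -107.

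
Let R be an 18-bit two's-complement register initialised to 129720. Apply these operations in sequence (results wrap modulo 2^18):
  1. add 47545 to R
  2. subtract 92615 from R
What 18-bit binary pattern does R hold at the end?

Start: R = 129720 = 011111101010111000.
R = 129720 + 47545 = 177265; wraps to -84879 = 101011010001110001
R = -84879 − 92615 = -177494; wraps to 84650 = 010100101010101010

010100101010101010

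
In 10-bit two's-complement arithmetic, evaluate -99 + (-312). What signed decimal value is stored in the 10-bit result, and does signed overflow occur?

-411; no overflow

-99 → 1110011101
-312 → 1011001000
  1110011101
+ 1011001000
= 1001100101  (discard carry-out 1)
Result 1001100101: MSB = 1 → 613 − 1024 = -411.
Both addends are negative and so is the stored result: no signed overflow.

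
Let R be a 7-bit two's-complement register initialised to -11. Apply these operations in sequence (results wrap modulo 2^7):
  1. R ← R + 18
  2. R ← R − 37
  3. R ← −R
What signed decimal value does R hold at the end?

30

Start: R = -11 = 1110101.
R = -11 + 18 = 7 = 0000111
R = 7 − 37 = -30 = 1100010
R = −(-30) = 30 = 0011110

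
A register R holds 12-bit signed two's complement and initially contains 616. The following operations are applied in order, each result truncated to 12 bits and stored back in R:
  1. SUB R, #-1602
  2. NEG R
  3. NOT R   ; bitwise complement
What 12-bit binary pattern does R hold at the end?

100010101001

Start: R = 616 = 001001101000.
R = 616 − (-1602) = 2218; wraps to -1878 = 100010101010
R = −(-1878) = 1878 = 011101010110
R = NOT 011101010110 = 100010101001 = -1879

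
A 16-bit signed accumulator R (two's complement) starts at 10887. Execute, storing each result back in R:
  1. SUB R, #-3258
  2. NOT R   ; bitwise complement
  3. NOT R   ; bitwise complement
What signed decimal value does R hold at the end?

Start: R = 10887 = 0010101010000111.
R = 10887 − (-3258) = 14145 = 0011011101000001
R = NOT 0011011101000001 = 1100100010111110 = -14146
R = NOT 1100100010111110 = 0011011101000001 = 14145

14145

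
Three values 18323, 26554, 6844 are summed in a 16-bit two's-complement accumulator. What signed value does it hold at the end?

-13815

18323 + 26554 = 44877 → wraps to -20659 (1010111101001101)
-20659 + 6844 = -13815 (1100101000001001)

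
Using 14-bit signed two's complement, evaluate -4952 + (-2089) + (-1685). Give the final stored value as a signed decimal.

7658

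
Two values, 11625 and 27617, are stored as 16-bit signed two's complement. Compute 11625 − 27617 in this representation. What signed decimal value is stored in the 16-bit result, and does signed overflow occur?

11625 → 0010110101101001
27617 → 0110101111100001
Subtract via negate-and-add: invert 0110101111100001 + 1 = 1001010000011111 (i.e. -27617).
  0010110101101001
+ 1001010000011111
= 1100000110001000
Result 1100000110001000: MSB = 1 → 49544 − 65536 = -15992.
Addends (after negating the subtrahend) have opposite signs, so signed overflow cannot occur.

-15992; no overflow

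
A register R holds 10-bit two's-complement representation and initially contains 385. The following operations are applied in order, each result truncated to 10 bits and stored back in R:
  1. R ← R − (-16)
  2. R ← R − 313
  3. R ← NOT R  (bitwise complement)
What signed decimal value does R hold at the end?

-89

Start: R = 385 = 0110000001.
R = 385 − (-16) = 401 = 0110010001
R = 401 − 313 = 88 = 0001011000
R = NOT 0001011000 = 1110100111 = -89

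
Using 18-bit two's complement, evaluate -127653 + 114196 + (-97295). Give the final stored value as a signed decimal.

-127653 + 114196 = -13457 (111100101101101111)
-13457 + (-97295) = -110752 (100100111101100000)

-110752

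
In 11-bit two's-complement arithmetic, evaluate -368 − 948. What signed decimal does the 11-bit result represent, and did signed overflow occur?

732; overflow

-368 → 11010010000
948 → 01110110100
Subtract via negate-and-add: invert 01110110100 + 1 = 10001001100 (i.e. -948).
  11010010000
+ 10001001100
= 01011011100  (discard carry-out 1)
Result 01011011100: MSB = 0 → value 732.
Both addends (after negating the subtrahend) are negative but the stored result is non-negative: signed overflow. The true value -368 − 948 = -1316 lies outside [-1024, 1023].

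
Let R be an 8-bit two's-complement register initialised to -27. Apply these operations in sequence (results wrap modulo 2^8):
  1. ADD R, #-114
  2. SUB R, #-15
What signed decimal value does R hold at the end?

-126

Start: R = -27 = 11100101.
R = -27 + (-114) = -141; wraps to 115 = 01110011
R = 115 − (-15) = 130; wraps to -126 = 10000010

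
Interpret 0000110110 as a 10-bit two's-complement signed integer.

54

MSB is 0, so the value is non-negative: 0000110110 = 54.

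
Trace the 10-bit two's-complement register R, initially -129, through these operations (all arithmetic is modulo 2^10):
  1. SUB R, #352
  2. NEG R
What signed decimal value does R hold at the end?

Start: R = -129 = 1101111111.
R = -129 − 352 = -481 = 1000011111
R = −(-481) = 481 = 0111100001

481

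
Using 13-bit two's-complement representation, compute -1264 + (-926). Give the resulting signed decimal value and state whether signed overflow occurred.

-2190; no overflow

-1264 → 1101100010000
-926 → 1110001100010
  1101100010000
+ 1110001100010
= 1011101110010  (discard carry-out 1)
Result 1011101110010: MSB = 1 → 6002 − 8192 = -2190.
Both addends are negative and so is the stored result: no signed overflow.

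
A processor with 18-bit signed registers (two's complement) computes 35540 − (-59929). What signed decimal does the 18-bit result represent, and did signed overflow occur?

95469; no overflow

35540 → 001000101011010100
-59929 → 110001010111100111
Subtract via negate-and-add: invert 110001010111100111 + 1 = 001110101000011001 (i.e. 59929).
  001000101011010100
+ 001110101000011001
= 010111010011101101
Result 010111010011101101: MSB = 0 → value 95469.
Both addends (after negating the subtrahend) are non-negative and so is the stored result: no signed overflow.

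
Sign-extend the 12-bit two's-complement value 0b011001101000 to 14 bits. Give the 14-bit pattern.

MSB of 011001101000 is 0; replicate it into the new high bits.
00|011001101000 → 00011001101000 (still 1640).

00011001101000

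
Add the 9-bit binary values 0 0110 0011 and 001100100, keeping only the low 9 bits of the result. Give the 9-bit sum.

011000111

  001100011
+ 001100100
= 011000111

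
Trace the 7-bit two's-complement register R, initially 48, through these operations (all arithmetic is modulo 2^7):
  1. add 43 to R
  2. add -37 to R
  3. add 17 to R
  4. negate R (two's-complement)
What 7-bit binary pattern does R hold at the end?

Start: R = 48 = 0110000.
R = 48 + 43 = 91; wraps to -37 = 1011011
R = -37 + (-37) = -74; wraps to 54 = 0110110
R = 54 + 17 = 71; wraps to -57 = 1000111
R = −(-57) = 57 = 0111001

0111001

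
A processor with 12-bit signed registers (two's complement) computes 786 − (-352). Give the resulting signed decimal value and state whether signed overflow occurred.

1138; no overflow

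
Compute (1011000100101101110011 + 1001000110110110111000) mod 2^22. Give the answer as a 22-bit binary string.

  1011000100101101110011
+ 1001000110110110111000
= 0100001011100100101011  (discard carry-out 1)

0100001011100100101011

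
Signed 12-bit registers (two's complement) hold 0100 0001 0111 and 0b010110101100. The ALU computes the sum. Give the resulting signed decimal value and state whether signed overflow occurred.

-1597; overflow

0100 0001 0111 → 010000010111 = 1047 (signed)
0b010110101100 → 010110101100 = 1452 (signed)
  010000010111
+ 010110101100
= 100111000011
Result 100111000011: MSB = 1 → 2499 − 4096 = -1597.
Both addends are non-negative but the stored result is negative: signed overflow. The true value 1047 + 1452 = 2499 lies outside [-2048, 2047].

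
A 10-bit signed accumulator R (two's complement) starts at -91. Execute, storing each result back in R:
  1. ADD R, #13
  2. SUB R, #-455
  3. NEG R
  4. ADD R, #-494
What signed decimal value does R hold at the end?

153

Start: R = -91 = 1110100101.
R = -91 + 13 = -78 = 1110110010
R = -78 − (-455) = 377 = 0101111001
R = −(377) = -377 = 1010000111
R = -377 + (-494) = -871; wraps to 153 = 0010011001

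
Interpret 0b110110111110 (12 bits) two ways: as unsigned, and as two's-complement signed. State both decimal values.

unsigned = 3518, signed = -578

Unsigned: 110110111110 = 3518.
Signed: MSB=1 → 3518 − 4096 = -578.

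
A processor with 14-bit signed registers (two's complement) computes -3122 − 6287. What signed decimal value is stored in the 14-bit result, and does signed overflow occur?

-3122 → 11001111001110
6287 → 01100010001111
Subtract via negate-and-add: invert 01100010001111 + 1 = 10011101110001 (i.e. -6287).
  11001111001110
+ 10011101110001
= 01101100111111  (discard carry-out 1)
Result 01101100111111: MSB = 0 → value 6975.
Both addends (after negating the subtrahend) are negative but the stored result is non-negative: signed overflow. The true value -3122 − 6287 = -9409 lies outside [-8192, 8191].

6975; overflow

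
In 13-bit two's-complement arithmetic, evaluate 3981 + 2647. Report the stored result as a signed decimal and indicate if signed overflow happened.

-1564; overflow

3981 → 0111110001101
2647 → 0101001010111
  0111110001101
+ 0101001010111
= 1100111100100
Result 1100111100100: MSB = 1 → 6628 − 8192 = -1564.
Both addends are non-negative but the stored result is negative: signed overflow. The true value 3981 + 2647 = 6628 lies outside [-4096, 4095].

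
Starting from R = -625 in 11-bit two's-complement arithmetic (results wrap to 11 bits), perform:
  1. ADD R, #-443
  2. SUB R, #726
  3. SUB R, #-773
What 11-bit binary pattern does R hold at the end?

10000000011

Start: R = -625 = 10110001111.
R = -625 + (-443) = -1068; wraps to 980 = 01111010100
R = 980 − 726 = 254 = 00011111110
R = 254 − (-773) = 1027; wraps to -1021 = 10000000011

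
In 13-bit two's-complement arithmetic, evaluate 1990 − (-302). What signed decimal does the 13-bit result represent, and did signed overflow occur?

2292; no overflow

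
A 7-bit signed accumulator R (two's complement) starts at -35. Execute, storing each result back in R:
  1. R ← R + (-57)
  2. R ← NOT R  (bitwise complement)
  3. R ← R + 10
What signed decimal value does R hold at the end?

-27

Start: R = -35 = 1011101.
R = -35 + (-57) = -92; wraps to 36 = 0100100
R = NOT 0100100 = 1011011 = -37
R = -37 + 10 = -27 = 1100101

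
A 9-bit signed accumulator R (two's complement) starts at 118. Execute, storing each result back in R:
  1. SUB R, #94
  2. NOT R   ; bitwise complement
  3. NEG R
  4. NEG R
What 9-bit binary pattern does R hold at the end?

Start: R = 118 = 001110110.
R = 118 − 94 = 24 = 000011000
R = NOT 000011000 = 111100111 = -25
R = −(-25) = 25 = 000011001
R = −(25) = -25 = 111100111

111100111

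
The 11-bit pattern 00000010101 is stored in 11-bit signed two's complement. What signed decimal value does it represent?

MSB is 0, so the value is non-negative: 00000010101 = 21.

21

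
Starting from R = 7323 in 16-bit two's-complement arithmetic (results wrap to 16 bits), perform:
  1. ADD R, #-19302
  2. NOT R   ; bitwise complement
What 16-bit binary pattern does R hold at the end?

Start: R = 7323 = 0001110010011011.
R = 7323 + (-19302) = -11979 = 1101000100110101
R = NOT 1101000100110101 = 0010111011001010 = 11978

0010111011001010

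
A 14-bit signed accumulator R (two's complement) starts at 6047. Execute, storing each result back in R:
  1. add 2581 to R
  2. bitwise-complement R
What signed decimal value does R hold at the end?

Start: R = 6047 = 01011110011111.
R = 6047 + 2581 = 8628; wraps to -7756 = 10000110110100
R = NOT 10000110110100 = 01111001001011 = 7755

7755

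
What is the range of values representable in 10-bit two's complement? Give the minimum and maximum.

Minimum: −2^9 = -512.
Maximum: 2^9 − 1 = 511.

min = -512, max = 511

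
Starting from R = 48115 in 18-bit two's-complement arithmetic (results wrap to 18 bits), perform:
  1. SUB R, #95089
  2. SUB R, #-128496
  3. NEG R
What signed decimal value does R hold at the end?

-81522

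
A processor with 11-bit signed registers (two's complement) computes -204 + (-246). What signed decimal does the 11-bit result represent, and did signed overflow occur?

-204 → 11100110100
-246 → 11100001010
  11100110100
+ 11100001010
= 11000111110  (discard carry-out 1)
Result 11000111110: MSB = 1 → 1598 − 2048 = -450.
Both addends are negative and so is the stored result: no signed overflow.

-450; no overflow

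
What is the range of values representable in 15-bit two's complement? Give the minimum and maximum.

min = -16384, max = 16383

Minimum: −2^14 = -16384.
Maximum: 2^14 − 1 = 16383.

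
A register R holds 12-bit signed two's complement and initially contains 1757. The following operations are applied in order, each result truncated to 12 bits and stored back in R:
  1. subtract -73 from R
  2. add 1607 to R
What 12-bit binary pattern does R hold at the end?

Start: R = 1757 = 011011011101.
R = 1757 − (-73) = 1830 = 011100100110
R = 1830 + 1607 = 3437; wraps to -659 = 110101101101

110101101101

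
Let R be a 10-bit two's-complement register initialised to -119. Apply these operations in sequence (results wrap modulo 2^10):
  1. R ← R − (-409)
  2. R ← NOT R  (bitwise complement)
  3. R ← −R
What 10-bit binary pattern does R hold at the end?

Start: R = -119 = 1110001001.
R = -119 − (-409) = 290 = 0100100010
R = NOT 0100100010 = 1011011101 = -291
R = −(-291) = 291 = 0100100011

0100100011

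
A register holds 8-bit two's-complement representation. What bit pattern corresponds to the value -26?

11100110

|-26| = 26 = 00011010 in 8 bits.
Invert the bits: 11100101. Add 1: 11100110.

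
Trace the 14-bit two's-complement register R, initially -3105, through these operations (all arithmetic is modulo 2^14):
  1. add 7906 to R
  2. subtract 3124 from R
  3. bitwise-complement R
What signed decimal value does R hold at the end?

Start: R = -3105 = 11001111011111.
R = -3105 + 7906 = 4801 = 01001011000001
R = 4801 − 3124 = 1677 = 00011010001101
R = NOT 00011010001101 = 11100101110010 = -1678

-1678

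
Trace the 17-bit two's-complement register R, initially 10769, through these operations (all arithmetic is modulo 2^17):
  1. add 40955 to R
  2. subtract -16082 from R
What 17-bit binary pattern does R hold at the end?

Start: R = 10769 = 00010101000010001.
R = 10769 + 40955 = 51724 = 01100101000001100
R = 51724 − (-16082) = 67806; wraps to -63266 = 10000100011011110

10000100011011110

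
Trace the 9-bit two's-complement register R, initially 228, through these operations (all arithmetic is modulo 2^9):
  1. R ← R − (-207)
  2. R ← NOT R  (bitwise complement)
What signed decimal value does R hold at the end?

Start: R = 228 = 011100100.
R = 228 − (-207) = 435; wraps to -77 = 110110011
R = NOT 110110011 = 001001100 = 76

76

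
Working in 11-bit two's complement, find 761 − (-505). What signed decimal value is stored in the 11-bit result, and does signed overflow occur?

761 → 01011111001
-505 → 11000000111
Subtract via negate-and-add: invert 11000000111 + 1 = 00111111001 (i.e. 505).
  01011111001
+ 00111111001
= 10011110010
Result 10011110010: MSB = 1 → 1266 − 2048 = -782.
Both addends (after negating the subtrahend) are non-negative but the stored result is negative: signed overflow. The true value 761 − (-505) = 1266 lies outside [-1024, 1023].

-782; overflow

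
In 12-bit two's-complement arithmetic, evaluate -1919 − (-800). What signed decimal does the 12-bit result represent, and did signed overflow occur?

-1119; no overflow

-1919 → 100010000001
-800 → 110011100000
Subtract via negate-and-add: invert 110011100000 + 1 = 001100100000 (i.e. 800).
  100010000001
+ 001100100000
= 101110100001
Result 101110100001: MSB = 1 → 2977 − 4096 = -1119.
Addends (after negating the subtrahend) have opposite signs, so signed overflow cannot occur.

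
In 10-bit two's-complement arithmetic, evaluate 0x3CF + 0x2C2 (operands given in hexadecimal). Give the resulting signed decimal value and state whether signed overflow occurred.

-367; no overflow

0x3CF = 1111001111 = -49 (signed)
0x2C2 = 1011000010 = -318 (signed)
  1111001111
+ 1011000010
= 1010010001  (discard carry-out 1)
Result 1010010001: MSB = 1 → 657 − 1024 = -367.
Both addends are negative and so is the stored result: no signed overflow.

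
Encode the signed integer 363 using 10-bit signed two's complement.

0101101011

363 is non-negative, so write it directly in 10 bits: 0101101011.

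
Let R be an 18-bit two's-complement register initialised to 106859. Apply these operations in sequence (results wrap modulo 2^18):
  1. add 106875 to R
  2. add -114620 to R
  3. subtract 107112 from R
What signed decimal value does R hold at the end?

-7998

Start: R = 106859 = 011010000101101011.
R = 106859 + 106875 = 213734; wraps to -48410 = 110100001011100110
R = -48410 + (-114620) = -163030; wraps to 99114 = 011000001100101010
R = 99114 − 107112 = -7998 = 111110000011000010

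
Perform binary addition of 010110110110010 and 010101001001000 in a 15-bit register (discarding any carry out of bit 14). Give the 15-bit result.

101011111111010

  010110110110010
+ 010101001001000
= 101011111111010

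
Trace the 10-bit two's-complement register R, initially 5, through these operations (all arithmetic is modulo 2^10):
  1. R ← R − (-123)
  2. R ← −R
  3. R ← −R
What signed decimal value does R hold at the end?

Start: R = 5 = 0000000101.
R = 5 − (-123) = 128 = 0010000000
R = −(128) = -128 = 1110000000
R = −(-128) = 128 = 0010000000

128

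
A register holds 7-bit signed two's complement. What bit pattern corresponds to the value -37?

|-37| = 37 = 0100101 in 7 bits.
Invert the bits: 1011010. Add 1: 1011011.

1011011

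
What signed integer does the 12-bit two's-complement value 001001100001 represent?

609

MSB is 0, so the value is non-negative: 001001100001 = 609.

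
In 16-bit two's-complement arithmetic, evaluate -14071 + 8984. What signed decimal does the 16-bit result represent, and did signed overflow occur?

-5087; no overflow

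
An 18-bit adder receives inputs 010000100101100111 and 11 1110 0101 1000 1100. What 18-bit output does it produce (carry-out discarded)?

  010000100101100111
+ 111110010110001100
= 001110111011110011  (discard carry-out 1)

001110111011110011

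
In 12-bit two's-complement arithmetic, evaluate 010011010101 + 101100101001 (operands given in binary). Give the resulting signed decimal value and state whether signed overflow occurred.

010011010101 = 1237 (signed)
101100101001 = -1239 (signed)
  010011010101
+ 101100101001
= 111111111110
Result 111111111110: MSB = 1 → 4094 − 4096 = -2.
Addends have opposite signs, so signed overflow cannot occur.

-2; no overflow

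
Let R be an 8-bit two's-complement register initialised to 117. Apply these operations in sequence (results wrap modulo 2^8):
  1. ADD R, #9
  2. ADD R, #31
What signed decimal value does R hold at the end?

-99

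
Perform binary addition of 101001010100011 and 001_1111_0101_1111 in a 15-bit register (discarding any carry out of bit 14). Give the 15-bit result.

111001000000010

  101001010100011
+ 001111101011111
= 111001000000010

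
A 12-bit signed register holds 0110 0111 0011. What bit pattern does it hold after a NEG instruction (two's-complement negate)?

Invert: 100110001100. Add 1: 100110001101.
Check: 011001110011 = 1651, 100110001101 = -1651.

100110001101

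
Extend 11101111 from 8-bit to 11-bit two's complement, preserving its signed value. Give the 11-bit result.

MSB of 11101111 is 1; replicate it into the new high bits.
111|11101111 → 11111101111 (still -17).

11111101111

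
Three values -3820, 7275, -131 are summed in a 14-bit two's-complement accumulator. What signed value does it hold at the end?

3324

-3820 + 7275 = 3455 (00110101111111)
3455 + (-131) = 3324 (00110011111100)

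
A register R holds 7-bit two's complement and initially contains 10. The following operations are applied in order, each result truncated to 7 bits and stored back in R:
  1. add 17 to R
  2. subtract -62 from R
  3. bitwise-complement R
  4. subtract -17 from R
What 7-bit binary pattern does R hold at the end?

0110111

Start: R = 10 = 0001010.
R = 10 + 17 = 27 = 0011011
R = 27 − (-62) = 89; wraps to -39 = 1011001
R = NOT 1011001 = 0100110 = 38
R = 38 − (-17) = 55 = 0110111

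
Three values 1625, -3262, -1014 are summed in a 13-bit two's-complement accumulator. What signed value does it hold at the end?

1625 + (-3262) = -1637 (1100110011011)
-1637 + (-1014) = -2651 (1010110100101)

-2651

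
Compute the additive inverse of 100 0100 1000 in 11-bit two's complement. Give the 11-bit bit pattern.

Invert: 01110110111. Add 1: 01110111000.
Check: 10001001000 = -952, 01110111000 = 952.

01110111000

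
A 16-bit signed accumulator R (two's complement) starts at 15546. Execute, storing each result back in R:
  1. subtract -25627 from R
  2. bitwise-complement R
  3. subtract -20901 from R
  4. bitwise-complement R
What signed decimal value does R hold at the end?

20272

Start: R = 15546 = 0011110010111010.
R = 15546 − (-25627) = 41173; wraps to -24363 = 1010000011010101
R = NOT 1010000011010101 = 0101111100101010 = 24362
R = 24362 − (-20901) = 45263; wraps to -20273 = 1011000011001111
R = NOT 1011000011001111 = 0100111100110000 = 20272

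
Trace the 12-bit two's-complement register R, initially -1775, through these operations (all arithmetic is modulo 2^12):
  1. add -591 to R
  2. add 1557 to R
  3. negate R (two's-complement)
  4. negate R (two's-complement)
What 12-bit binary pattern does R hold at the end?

Start: R = -1775 = 100100010001.
R = -1775 + (-591) = -2366; wraps to 1730 = 011011000010
R = 1730 + 1557 = 3287; wraps to -809 = 110011010111
R = −(-809) = 809 = 001100101001
R = −(809) = -809 = 110011010111

110011010111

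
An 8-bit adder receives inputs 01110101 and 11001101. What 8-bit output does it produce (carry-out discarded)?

  01110101
+ 11001101
= 01000010  (discard carry-out 1)

01000010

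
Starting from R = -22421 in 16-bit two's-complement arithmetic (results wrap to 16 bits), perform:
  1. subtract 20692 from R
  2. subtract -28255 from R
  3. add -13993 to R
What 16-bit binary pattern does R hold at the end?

1000111101001101

Start: R = -22421 = 1010100001101011.
R = -22421 − 20692 = -43113; wraps to 22423 = 0101011110010111
R = 22423 − (-28255) = 50678; wraps to -14858 = 1100010111110110
R = -14858 + (-13993) = -28851 = 1000111101001101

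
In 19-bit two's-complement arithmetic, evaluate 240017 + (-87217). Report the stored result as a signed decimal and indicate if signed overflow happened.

152800; no overflow

240017 → 0111010100110010001
-87217 → 1101010101101001111
  0111010100110010001
+ 1101010101101001111
= 0100101010011100000  (discard carry-out 1)
Result 0100101010011100000: MSB = 0 → value 152800.
Addends have opposite signs, so signed overflow cannot occur.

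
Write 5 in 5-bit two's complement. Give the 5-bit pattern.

00101

5 is non-negative, so write it directly in 5 bits: 00101.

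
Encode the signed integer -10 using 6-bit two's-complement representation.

110110

|-10| = 10 = 001010 in 6 bits.
Invert the bits: 110101. Add 1: 110110.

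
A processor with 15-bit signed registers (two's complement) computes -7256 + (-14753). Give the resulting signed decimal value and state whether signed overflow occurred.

-7256 → 110001110101000
-14753 → 100011001011111
  110001110101000
+ 100011001011111
= 010101000000111  (discard carry-out 1)
Result 010101000000111: MSB = 0 → value 10759.
Both addends are negative but the stored result is non-negative: signed overflow. The true value -7256 + (-14753) = -22009 lies outside [-16384, 16383].

10759; overflow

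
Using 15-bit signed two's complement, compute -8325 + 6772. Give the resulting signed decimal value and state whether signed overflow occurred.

-1553; no overflow

-8325 → 101111101111011
6772 → 001101001110100
  101111101111011
+ 001101001110100
= 111100111101111
Result 111100111101111: MSB = 1 → 31215 − 32768 = -1553.
Addends have opposite signs, so signed overflow cannot occur.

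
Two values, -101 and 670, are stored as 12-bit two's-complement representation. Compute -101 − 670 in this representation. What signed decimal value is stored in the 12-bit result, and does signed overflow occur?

-771; no overflow

-101 → 111110011011
670 → 001010011110
Subtract via negate-and-add: invert 001010011110 + 1 = 110101100010 (i.e. -670).
  111110011011
+ 110101100010
= 110011111101  (discard carry-out 1)
Result 110011111101: MSB = 1 → 3325 − 4096 = -771.
Both addends (after negating the subtrahend) are negative and so is the stored result: no signed overflow.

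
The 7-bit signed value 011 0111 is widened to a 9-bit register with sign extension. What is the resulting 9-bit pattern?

MSB of 0110111 is 0; replicate it into the new high bits.
00|0110111 → 000110111 (still 55).

000110111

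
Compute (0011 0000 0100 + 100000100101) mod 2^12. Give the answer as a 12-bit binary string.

101100101001

  001100000100
+ 100000100101
= 101100101001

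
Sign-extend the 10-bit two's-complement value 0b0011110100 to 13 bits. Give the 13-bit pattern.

MSB of 0011110100 is 0; replicate it into the new high bits.
000|0011110100 → 0000011110100 (still 244).

0000011110100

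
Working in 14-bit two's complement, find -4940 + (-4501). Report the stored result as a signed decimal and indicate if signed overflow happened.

-4940 → 10110010110100
-4501 → 10111001101011
  10110010110100
+ 10111001101011
= 01101100011111  (discard carry-out 1)
Result 01101100011111: MSB = 0 → value 6943.
Both addends are negative but the stored result is non-negative: signed overflow. The true value -4940 + (-4501) = -9441 lies outside [-8192, 8191].

6943; overflow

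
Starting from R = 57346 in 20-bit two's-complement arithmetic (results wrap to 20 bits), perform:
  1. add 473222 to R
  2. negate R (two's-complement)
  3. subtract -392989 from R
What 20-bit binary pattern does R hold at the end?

11011110011010010101

Start: R = 57346 = 00001110000000000010.
R = 57346 + 473222 = 530568; wraps to -518008 = 10000001100010001000
R = −(-518008) = 518008 = 01111110011101111000
R = 518008 − (-392989) = 910997; wraps to -137579 = 11011110011010010101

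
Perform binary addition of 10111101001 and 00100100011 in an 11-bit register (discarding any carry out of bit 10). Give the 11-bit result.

11100001100

  10111101001
+ 00100100011
= 11100001100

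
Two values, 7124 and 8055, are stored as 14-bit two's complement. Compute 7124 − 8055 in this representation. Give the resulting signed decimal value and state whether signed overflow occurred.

7124 → 01101111010100
8055 → 01111101110111
Subtract via negate-and-add: invert 01111101110111 + 1 = 10000010001001 (i.e. -8055).
  01101111010100
+ 10000010001001
= 11110001011101
Result 11110001011101: MSB = 1 → 15453 − 16384 = -931.
Addends (after negating the subtrahend) have opposite signs, so signed overflow cannot occur.

-931; no overflow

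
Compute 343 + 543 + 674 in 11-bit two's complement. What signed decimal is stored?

343 + 543 = 886 (01101110110)
886 + 674 = 1560 → wraps to -488 (11000011000)

-488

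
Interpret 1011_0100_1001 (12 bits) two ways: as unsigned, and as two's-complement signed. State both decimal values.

Unsigned: 101101001001 = 2889.
Signed: MSB=1 → 2889 − 4096 = -1207.

unsigned = 2889, signed = -1207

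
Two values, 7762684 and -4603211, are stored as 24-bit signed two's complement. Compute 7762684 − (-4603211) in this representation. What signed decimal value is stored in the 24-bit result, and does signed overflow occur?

-4411321; overflow

7762684 → 011101100111001011111100
-4603211 → 101110011100001010110101
Subtract via negate-and-add: invert 101110011100001010110101 + 1 = 010001100011110101001011 (i.e. 4603211).
  011101100111001011111100
+ 010001100011110101001011
= 101111001011000001000111
Result 101111001011000001000111: MSB = 1 → 12365895 − 16777216 = -4411321.
Both addends (after negating the subtrahend) are non-negative but the stored result is negative: signed overflow. The true value 7762684 − (-4603211) = 12365895 lies outside [-8388608, 8388607].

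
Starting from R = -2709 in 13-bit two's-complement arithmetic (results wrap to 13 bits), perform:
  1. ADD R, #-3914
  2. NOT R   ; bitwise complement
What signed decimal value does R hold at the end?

Start: R = -2709 = 1010101101011.
R = -2709 + (-3914) = -6623; wraps to 1569 = 0011000100001
R = NOT 0011000100001 = 1100111011110 = -1570

-1570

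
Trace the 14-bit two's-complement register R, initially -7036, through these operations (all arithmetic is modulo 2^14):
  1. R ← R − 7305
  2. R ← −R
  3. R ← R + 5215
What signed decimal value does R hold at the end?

Start: R = -7036 = 10010010000100.
R = -7036 − 7305 = -14341; wraps to 2043 = 00011111111011
R = −(2043) = -2043 = 11100000000101
R = -2043 + 5215 = 3172 = 00110001100100

3172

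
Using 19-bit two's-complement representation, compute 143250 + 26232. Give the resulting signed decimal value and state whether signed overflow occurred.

169482; no overflow

143250 → 0100010111110010010
26232 → 0000110011001111000
  0100010111110010010
+ 0000110011001111000
= 0101001011000001010
Result 0101001011000001010: MSB = 0 → value 169482.
Both addends are non-negative and so is the stored result: no signed overflow.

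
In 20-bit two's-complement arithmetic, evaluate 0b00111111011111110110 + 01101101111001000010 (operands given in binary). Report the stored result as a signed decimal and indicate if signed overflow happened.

0b00111111011111110110 → 00111111011111110110 = 260086 (signed)
01101101111001000010 = 450114 (signed)
  00111111011111110110
+ 01101101111001000010
= 10101101011000111000
Result 10101101011000111000: MSB = 1 → 710200 − 1048576 = -338376.
Both addends are non-negative but the stored result is negative: signed overflow. The true value 260086 + 450114 = 710200 lies outside [-524288, 524287].

-338376; overflow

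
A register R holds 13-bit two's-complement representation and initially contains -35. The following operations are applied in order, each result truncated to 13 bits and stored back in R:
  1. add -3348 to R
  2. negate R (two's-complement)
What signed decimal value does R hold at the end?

Start: R = -35 = 1111111011101.
R = -35 + (-3348) = -3383 = 1001011001001
R = −(-3383) = 3383 = 0110100110111

3383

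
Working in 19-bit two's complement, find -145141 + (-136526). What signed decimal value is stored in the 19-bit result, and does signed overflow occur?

242621; overflow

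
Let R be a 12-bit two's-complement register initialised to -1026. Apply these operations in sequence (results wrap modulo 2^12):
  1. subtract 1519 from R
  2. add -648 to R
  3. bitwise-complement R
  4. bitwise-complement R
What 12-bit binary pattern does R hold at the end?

Start: R = -1026 = 101111111110.
R = -1026 − 1519 = -2545; wraps to 1551 = 011000001111
R = 1551 + (-648) = 903 = 001110000111
R = NOT 001110000111 = 110001111000 = -904
R = NOT 110001111000 = 001110000111 = 903

001110000111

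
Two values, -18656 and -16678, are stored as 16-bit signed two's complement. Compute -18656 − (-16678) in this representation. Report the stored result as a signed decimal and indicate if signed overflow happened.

-18656 → 1011011100100000
-16678 → 1011111011011010
Subtract via negate-and-add: invert 1011111011011010 + 1 = 0100000100100110 (i.e. 16678).
  1011011100100000
+ 0100000100100110
= 1111100001000110
Result 1111100001000110: MSB = 1 → 63558 − 65536 = -1978.
Addends (after negating the subtrahend) have opposite signs, so signed overflow cannot occur.

-1978; no overflow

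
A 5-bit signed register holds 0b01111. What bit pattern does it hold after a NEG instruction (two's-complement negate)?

10001

Invert: 10000. Add 1: 10001.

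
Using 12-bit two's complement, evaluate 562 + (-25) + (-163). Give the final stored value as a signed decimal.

562 + (-25) = 537 (001000011001)
537 + (-163) = 374 (000101110110)

374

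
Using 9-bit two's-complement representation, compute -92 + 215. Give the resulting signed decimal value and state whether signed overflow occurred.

123; no overflow

-92 → 110100100
215 → 011010111
  110100100
+ 011010111
= 001111011  (discard carry-out 1)
Result 001111011: MSB = 0 → value 123.
Addends have opposite signs, so signed overflow cannot occur.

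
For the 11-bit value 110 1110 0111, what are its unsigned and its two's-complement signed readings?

Unsigned: 11011100111 = 1767.
Signed: MSB=1 → 1767 − 2048 = -281.

unsigned = 1767, signed = -281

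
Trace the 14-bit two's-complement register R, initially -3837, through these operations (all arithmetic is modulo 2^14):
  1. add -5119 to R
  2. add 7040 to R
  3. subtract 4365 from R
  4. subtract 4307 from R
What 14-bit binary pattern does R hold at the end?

01011010100100

Start: R = -3837 = 11000100000011.
R = -3837 + (-5119) = -8956; wraps to 7428 = 01110100000100
R = 7428 + 7040 = 14468; wraps to -1916 = 11100010000100
R = -1916 − 4365 = -6281 = 10011101110111
R = -6281 − 4307 = -10588; wraps to 5796 = 01011010100100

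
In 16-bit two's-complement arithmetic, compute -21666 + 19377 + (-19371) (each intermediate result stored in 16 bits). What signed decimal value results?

-21660

-21666 + 19377 = -2289 (1111011100001111)
-2289 + (-19371) = -21660 (1010101101100100)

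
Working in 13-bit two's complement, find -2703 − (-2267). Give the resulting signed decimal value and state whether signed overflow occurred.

-436; no overflow

-2703 → 1010101110001
-2267 → 1011100100101
Subtract via negate-and-add: invert 1011100100101 + 1 = 0100011011011 (i.e. 2267).
  1010101110001
+ 0100011011011
= 1111001001100
Result 1111001001100: MSB = 1 → 7756 − 8192 = -436.
Addends (after negating the subtrahend) have opposite signs, so signed overflow cannot occur.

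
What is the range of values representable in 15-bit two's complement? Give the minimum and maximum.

Minimum: −2^14 = -16384.
Maximum: 2^14 − 1 = 16383.

min = -16384, max = 16383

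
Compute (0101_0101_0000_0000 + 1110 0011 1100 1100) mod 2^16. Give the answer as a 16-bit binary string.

0011100011001100

  0101010100000000
+ 1110001111001100
= 0011100011001100  (discard carry-out 1)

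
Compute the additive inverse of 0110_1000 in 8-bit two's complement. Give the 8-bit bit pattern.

10011000

Invert: 10010111. Add 1: 10011000.
Check: 01101000 = 104, 10011000 = -104.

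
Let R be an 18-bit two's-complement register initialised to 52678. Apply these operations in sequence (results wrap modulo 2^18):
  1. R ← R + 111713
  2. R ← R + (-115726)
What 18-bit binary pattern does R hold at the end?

001011111000011001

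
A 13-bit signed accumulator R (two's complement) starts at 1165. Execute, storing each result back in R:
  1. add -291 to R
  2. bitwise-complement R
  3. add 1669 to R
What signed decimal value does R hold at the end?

794

Start: R = 1165 = 0010010001101.
R = 1165 + (-291) = 874 = 0001101101010
R = NOT 0001101101010 = 1110010010101 = -875
R = -875 + 1669 = 794 = 0001100011010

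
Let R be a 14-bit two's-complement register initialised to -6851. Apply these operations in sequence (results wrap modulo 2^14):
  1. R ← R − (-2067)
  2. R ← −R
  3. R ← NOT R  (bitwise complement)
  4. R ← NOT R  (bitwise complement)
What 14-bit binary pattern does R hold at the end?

Start: R = -6851 = 10010100111101.
R = -6851 − (-2067) = -4784 = 10110101010000
R = −(-4784) = 4784 = 01001010110000
R = NOT 01001010110000 = 10110101001111 = -4785
R = NOT 10110101001111 = 01001010110000 = 4784

01001010110000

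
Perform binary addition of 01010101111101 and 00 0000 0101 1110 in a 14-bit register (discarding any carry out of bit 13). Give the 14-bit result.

01010111011011

  01010101111101
+ 00000001011110
= 01010111011011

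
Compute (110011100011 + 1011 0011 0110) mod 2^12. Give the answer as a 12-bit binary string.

  110011100011
+ 101100110110
= 100000011001  (discard carry-out 1)

100000011001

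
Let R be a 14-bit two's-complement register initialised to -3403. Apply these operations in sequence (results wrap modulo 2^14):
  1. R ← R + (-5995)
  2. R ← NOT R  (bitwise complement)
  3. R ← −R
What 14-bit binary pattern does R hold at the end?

Start: R = -3403 = 11001010110101.
R = -3403 + (-5995) = -9398; wraps to 6986 = 01101101001010
R = NOT 01101101001010 = 10010010110101 = -6987
R = −(-6987) = 6987 = 01101101001011

01101101001011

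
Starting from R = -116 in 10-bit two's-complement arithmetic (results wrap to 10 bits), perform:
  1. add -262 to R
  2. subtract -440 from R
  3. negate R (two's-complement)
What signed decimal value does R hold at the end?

-62

Start: R = -116 = 1110001100.
R = -116 + (-262) = -378 = 1010000110
R = -378 − (-440) = 62 = 0000111110
R = −(62) = -62 = 1111000010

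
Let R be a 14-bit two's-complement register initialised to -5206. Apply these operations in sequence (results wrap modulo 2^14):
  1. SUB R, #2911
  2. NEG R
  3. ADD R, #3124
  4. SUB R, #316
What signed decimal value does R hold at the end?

-5459

Start: R = -5206 = 10101110101010.
R = -5206 − 2911 = -8117 = 10000001001011
R = −(-8117) = 8117 = 01111110110101
R = 8117 + 3124 = 11241; wraps to -5143 = 10101111101001
R = -5143 − 316 = -5459 = 10101010101101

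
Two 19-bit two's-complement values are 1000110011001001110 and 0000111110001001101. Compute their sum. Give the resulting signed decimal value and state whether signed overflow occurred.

1000110011001001110 = -235954 (signed)
0000111110001001101 = 31821 (signed)
  1000110011001001110
+ 0000111110001001101
= 1001110001010011011
Result 1001110001010011011: MSB = 1 → 320155 − 524288 = -204133.
Addends have opposite signs, so signed overflow cannot occur.

-204133; no overflow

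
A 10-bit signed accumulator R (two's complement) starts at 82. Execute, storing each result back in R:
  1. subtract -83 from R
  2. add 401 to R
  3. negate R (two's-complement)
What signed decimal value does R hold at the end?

458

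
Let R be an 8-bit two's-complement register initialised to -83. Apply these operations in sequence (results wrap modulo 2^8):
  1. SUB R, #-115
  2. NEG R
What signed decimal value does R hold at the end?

Start: R = -83 = 10101101.
R = -83 − (-115) = 32 = 00100000
R = −(32) = -32 = 11100000

-32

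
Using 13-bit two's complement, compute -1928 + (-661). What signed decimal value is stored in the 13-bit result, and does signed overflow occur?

-2589; no overflow

-1928 → 1100001111000
-661 → 1110101101011
  1100001111000
+ 1110101101011
= 1010111100011  (discard carry-out 1)
Result 1010111100011: MSB = 1 → 5603 − 8192 = -2589.
Both addends are negative and so is the stored result: no signed overflow.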